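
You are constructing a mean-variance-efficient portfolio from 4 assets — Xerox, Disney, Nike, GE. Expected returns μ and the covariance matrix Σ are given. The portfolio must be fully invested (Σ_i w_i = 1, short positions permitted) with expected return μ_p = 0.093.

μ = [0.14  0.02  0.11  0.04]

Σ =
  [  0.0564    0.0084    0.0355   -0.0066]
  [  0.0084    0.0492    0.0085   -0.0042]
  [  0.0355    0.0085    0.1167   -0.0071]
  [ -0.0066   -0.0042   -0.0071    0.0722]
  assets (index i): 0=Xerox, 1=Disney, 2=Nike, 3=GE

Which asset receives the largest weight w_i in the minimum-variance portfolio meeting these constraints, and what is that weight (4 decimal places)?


p=Σ⁻¹μ = [2.4119  0.0188  0.2562  0.8008]
q=Σ⁻¹𝟙 = [14.5053  18.6099  3.8130  16.6339]
a=μᵀp=0.398259  b=𝟙ᵀp=3.487728  c=𝟙ᵀq=53.562134  D=ac−b²=9.167353
λ₁=(c·0.093−b)/D = (53.562134·0.093−3.487728)/9.167353 = 0.162921
λ₂=(a−b·0.093)/D = (0.398259−3.487728·0.093)/9.167353 = 0.008061
w* = 0.162921·p + 0.008061·q:
  w_0 = 0.162921·2.4119 + 0.008061·14.5053 = 0.5099  (Xerox)
  w_1 = 0.162921·0.0188 + 0.008061·18.6099 = 0.1531  (Disney)
  w_2 = 0.162921·0.2562 + 0.008061·3.8130 = 0.0725  (Nike)
  w_3 = 0.162921·0.8008 + 0.008061·16.6339 = 0.2646  (GE)
Σw_i=1.0000  μᵀw=0.0930
σ²=wᵀΣw=λ₁·μ_p+λ₂ = 0.162921·0.093 + 0.008061 = 0.023213 ≈ 0.0232

Xerox (0.5099)


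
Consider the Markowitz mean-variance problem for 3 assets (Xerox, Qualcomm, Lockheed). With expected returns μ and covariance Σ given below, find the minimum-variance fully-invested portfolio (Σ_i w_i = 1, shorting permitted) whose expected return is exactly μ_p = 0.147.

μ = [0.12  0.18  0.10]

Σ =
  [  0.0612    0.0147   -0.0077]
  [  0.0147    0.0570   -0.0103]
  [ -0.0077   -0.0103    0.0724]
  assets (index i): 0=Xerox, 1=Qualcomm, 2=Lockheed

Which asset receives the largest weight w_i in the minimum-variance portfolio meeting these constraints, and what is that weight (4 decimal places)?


u=Σ⁻¹μ = [1.4559  3.1407  1.9829]
v=Σ⁻¹𝟙 = [14.4882  17.0193  17.7743]
a=μᵀu=0.938325  b=𝟙ᵀu=6.579482  c=𝟙ᵀv=49.281760  D=ac−b²=2.952723
λ₁=(c·0.147−b)/D = (49.281760·0.147−6.579482)/2.952723 = 0.225194
λ₂=(a−b·0.147)/D = (0.938325−6.579482·0.147)/2.952723 = -0.009774
w* = 0.225194·u + -0.009774·v:
  w_0 = 0.225194·1.4559 + -0.009774·14.4882 = 0.1863  (Xerox)
  w_1 = 0.225194·3.1407 + -0.009774·17.0193 = 0.5409  (Qualcomm)
  w_2 = 0.225194·1.9829 + -0.009774·17.7743 = 0.2728  (Lockheed)
Σw_i=1.0000  μᵀw=0.1470
σ²=wᵀΣw=λ₁·μ_p+λ₂ = 0.225194·0.147 + -0.009774 = 0.023330 ≈ 0.0233

Qualcomm (0.5409)


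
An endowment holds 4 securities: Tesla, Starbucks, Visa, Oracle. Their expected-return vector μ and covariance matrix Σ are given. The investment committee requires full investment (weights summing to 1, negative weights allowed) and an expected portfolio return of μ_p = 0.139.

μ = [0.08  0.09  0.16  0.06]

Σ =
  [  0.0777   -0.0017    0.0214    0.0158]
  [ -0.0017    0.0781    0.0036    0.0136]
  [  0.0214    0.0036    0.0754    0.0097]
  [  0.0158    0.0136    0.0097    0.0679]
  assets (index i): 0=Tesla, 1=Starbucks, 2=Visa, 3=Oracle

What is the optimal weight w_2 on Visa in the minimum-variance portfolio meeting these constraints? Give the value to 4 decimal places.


u=Σ⁻¹μ = [0.4674  1.0229  1.9021  0.2983]
v=Σ⁻¹𝟙 = [8.7402  10.9741  9.0745  9.1993]
a=μᵀu=0.451696  b=𝟙ᵀu=3.690770  c=𝟙ᵀv=37.988160  D=ac−b²=3.537332
λ₁=(c·0.139−b)/D = (37.988160·0.139−3.690770)/3.537332 = 0.449374
λ₂=(a−b·0.139)/D = (0.451696−3.690770·0.139)/3.537332 = -0.017335
w* = 0.449374·u + -0.017335·v:
  w_0 = 0.449374·0.4674 + -0.017335·8.7402 = 0.0585  (Tesla)
  w_1 = 0.449374·1.0229 + -0.017335·10.9741 = 0.2694  (Starbucks)
  w_2 = 0.449374·1.9021 + -0.017335·9.0745 = 0.6975  (Visa)
  w_3 = 0.449374·0.2983 + -0.017335·9.1993 = -0.0254  (Oracle)
Σw_i=1.0000  μᵀw=0.1390
σ²=wᵀΣw=λ₁·μ_p+λ₂ = 0.449374·0.139 + -0.017335 = 0.045128 ≈ 0.0451

0.6975


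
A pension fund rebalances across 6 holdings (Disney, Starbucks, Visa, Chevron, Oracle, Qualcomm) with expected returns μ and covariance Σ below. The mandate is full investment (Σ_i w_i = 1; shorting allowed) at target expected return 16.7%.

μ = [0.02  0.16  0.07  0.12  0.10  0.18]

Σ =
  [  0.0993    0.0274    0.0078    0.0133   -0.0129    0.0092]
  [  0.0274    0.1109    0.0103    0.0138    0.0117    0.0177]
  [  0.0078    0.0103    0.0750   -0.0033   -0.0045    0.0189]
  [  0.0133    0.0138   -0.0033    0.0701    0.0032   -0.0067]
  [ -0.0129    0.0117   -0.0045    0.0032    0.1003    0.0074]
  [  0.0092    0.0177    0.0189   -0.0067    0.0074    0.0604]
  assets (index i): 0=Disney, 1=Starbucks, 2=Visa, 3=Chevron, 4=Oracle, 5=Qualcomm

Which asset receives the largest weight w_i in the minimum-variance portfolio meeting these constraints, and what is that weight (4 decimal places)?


x=Σ⁻¹μ = [-0.4816  0.7773  0.2695  1.9117  0.5829  2.8820]
y=Σ⁻¹𝟙 = [7.1163  1.6051  10.5392  13.7956  9.8434  12.0284]
a=μᵀx=0.940062  b=𝟙ᵀx=5.941824  c=𝟙ᵀy=54.928116  D=ac−b²=16.330569
λ₁=(c·0.167−b)/D = (54.928116·0.167−5.941824)/16.330569 = 0.197860
λ₂=(a−b·0.167)/D = (0.940062−5.941824·0.167)/16.330569 = -0.003198
w* = 0.197860·x + -0.003198·y:
  w_0 = 0.197860·-0.4816 + -0.003198·7.1163 = -0.1180  (Disney)
  w_1 = 0.197860·0.7773 + -0.003198·1.6051 = 0.1487  (Starbucks)
  w_2 = 0.197860·0.2695 + -0.003198·10.5392 = 0.0196  (Visa)
  w_3 = 0.197860·1.9117 + -0.003198·13.7956 = 0.3341  (Chevron)
  w_4 = 0.197860·0.5829 + -0.003198·9.8434 = 0.0838  (Oracle)
  w_5 = 0.197860·2.8820 + -0.003198·12.0284 = 0.5318  (Qualcomm)
Σw_i=1.0000  μᵀw=0.1670
σ²=wᵀΣw=λ₁·μ_p+λ₂ = 0.197860·0.167 + -0.003198 = 0.029845 ≈ 0.0298

Qualcomm (0.5318)


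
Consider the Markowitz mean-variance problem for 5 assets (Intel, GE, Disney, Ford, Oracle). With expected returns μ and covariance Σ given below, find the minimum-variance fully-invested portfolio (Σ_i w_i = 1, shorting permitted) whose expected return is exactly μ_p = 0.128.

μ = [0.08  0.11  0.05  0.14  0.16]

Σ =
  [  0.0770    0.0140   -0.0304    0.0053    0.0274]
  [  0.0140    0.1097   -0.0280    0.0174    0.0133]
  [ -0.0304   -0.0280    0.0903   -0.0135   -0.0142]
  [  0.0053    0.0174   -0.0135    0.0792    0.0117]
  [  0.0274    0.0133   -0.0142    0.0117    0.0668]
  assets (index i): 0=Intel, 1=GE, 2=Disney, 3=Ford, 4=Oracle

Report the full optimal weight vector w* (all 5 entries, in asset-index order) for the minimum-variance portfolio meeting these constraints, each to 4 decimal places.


0.0161  0.1148  0.1785  0.2668  0.4238

g=Σ⁻¹μ = [0.6923  0.8357  1.5891  1.5105  2.0181]
h=Σ⁻¹𝟙 = [16.1080  9.8755  22.7790  11.9094  9.1530]
a=μᵀg=0.761130  b=𝟙ᵀg=6.645683  c=𝟙ᵀh=69.824838  D=ac−b²=8.980668
λ₁=(c·0.128−b)/D = (69.824838·0.128−6.645683)/8.980668 = 0.255203
λ₂=(a−b·0.128)/D = (0.761130−6.645683·0.128)/8.980668 = -0.009968
w* = 0.255203·g + -0.009968·h:
  w_0 = 0.255203·0.6923 + -0.009968·16.1080 = 0.0161  (Intel)
  w_1 = 0.255203·0.8357 + -0.009968·9.8755 = 0.1148  (GE)
  w_2 = 0.255203·1.5891 + -0.009968·22.7790 = 0.1785  (Disney)
  w_3 = 0.255203·1.5105 + -0.009968·11.9094 = 0.2668  (Ford)
  w_4 = 0.255203·2.0181 + -0.009968·9.1530 = 0.4238  (Oracle)
Σw_i=1.0000  μᵀw=0.1280
σ²=wᵀΣw=λ₁·μ_p+λ₂ = 0.255203·0.128 + -0.009968 = 0.022698 ≈ 0.0227


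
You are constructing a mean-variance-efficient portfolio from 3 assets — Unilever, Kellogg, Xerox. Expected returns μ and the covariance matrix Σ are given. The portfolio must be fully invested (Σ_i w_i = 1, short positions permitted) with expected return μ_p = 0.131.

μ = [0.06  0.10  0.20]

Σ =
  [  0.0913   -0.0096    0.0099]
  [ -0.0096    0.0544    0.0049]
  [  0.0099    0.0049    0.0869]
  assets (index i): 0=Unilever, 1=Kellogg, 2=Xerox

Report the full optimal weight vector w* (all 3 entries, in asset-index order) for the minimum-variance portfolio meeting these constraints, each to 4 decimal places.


u=Σ⁻¹μ = [0.6103  1.7538  2.1331]
v=Σ⁻¹𝟙 = [12.0452  19.6951  9.0247]
a=μᵀu=0.638613  b=𝟙ᵀu=4.497162  c=𝟙ᵀv=40.765010  D=ac−b²=5.808587
λ₁=(c·0.131−b)/D = (40.765010·0.131−4.497162)/5.808587 = 0.145139
λ₂=(a−b·0.131)/D = (0.638613−4.497162·0.131)/5.808587 = 0.008519
w* = 0.145139·u + 0.008519·v:
  w_0 = 0.145139·0.6103 + 0.008519·12.0452 = 0.1912  (Unilever)
  w_1 = 0.145139·1.7538 + 0.008519·19.6951 = 0.4223  (Kellogg)
  w_2 = 0.145139·2.1331 + 0.008519·9.0247 = 0.3865  (Xerox)
Σw_i=1.0000  μᵀw=0.1310
σ²=wᵀΣw=λ₁·μ_p+λ₂ = 0.145139·0.131 + 0.008519 = 0.027532 ≈ 0.0275

0.1912  0.4223  0.3865


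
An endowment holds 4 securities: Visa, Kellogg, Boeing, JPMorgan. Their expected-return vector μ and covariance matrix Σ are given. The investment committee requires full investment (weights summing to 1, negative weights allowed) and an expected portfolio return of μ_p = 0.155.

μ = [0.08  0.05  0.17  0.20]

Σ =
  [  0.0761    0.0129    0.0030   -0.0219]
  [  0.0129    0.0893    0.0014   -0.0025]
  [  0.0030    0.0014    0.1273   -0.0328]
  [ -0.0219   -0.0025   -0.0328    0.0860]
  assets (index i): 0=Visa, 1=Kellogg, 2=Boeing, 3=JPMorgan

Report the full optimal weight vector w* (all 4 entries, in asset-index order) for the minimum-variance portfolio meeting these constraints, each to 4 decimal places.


0.2432  0.0523  0.2658  0.4387

g=Σ⁻¹μ = [1.9664  0.3441  2.2358  3.6891]
h=Σ⁻¹𝟙 = [17.1783  9.1081  12.7997  21.1489]
a=μᵀg=1.292421  b=𝟙ᵀg=8.235385  c=𝟙ᵀh=60.234913  D=ac−b²=10.027297
λ₁=(c·0.155−b)/D = (60.234913·0.155−8.235385)/10.027297 = 0.109803
λ₂=(a−b·0.155)/D = (1.292421−8.235385·0.155)/10.027297 = 0.001589
w* = 0.109803·g + 0.001589·h:
  w_0 = 0.109803·1.9664 + 0.001589·17.1783 = 0.2432  (Visa)
  w_1 = 0.109803·0.3441 + 0.001589·9.1081 = 0.0523  (Kellogg)
  w_2 = 0.109803·2.2358 + 0.001589·12.7997 = 0.2658  (Boeing)
  w_3 = 0.109803·3.6891 + 0.001589·21.1489 = 0.4387  (JPMorgan)
Σw_i=1.0000  μᵀw=0.1550
σ²=wᵀΣw=λ₁·μ_p+λ₂ = 0.109803·0.155 + 0.001589 = 0.018609 ≈ 0.0186


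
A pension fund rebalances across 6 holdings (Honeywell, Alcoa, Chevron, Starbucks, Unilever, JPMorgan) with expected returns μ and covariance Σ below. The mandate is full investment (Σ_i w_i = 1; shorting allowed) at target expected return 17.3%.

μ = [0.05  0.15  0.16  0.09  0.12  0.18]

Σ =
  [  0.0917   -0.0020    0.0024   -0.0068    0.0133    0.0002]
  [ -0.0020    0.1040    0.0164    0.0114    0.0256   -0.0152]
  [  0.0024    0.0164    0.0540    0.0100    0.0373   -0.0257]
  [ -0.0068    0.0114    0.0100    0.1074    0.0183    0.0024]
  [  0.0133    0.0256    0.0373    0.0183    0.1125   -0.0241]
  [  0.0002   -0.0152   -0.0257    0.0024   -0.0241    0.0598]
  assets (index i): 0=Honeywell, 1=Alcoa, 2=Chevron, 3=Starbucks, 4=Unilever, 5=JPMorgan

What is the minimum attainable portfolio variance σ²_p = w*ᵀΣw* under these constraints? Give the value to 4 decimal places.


0.0149

g=Σ⁻¹μ = [0.4066  1.4153  5.0167  0.0833  0.2215  5.6104]
h=Σ⁻¹𝟙 = [10.3600  8.8939  27.8148  5.3300  2.3260  31.6257]
a=μᵀg=2.079258  b=𝟙ᵀg=12.753900  c=𝟙ᵀh=86.350430  D=ac−b²=16.882853
λ₁=(c·0.173−b)/D = (86.350430·0.173−12.753900)/16.882853 = 0.129405
λ₂=(a−b·0.173)/D = (2.079258−12.753900·0.173)/16.882853 = -0.007532
w* = 0.129405·g + -0.007532·h:
  w_0 = 0.129405·0.4066 + -0.007532·10.3600 = -0.0254  (Honeywell)
  w_1 = 0.129405·1.4153 + -0.007532·8.8939 = 0.1162  (Alcoa)
  w_2 = 0.129405·5.0167 + -0.007532·27.8148 = 0.4397  (Chevron)
  w_3 = 0.129405·0.0833 + -0.007532·5.3300 = -0.0294  (Starbucks)
  w_4 = 0.129405·0.2215 + -0.007532·2.3260 = 0.0111  (Unilever)
  w_5 = 0.129405·5.6104 + -0.007532·31.6257 = 0.4878  (JPMorgan)
Σw_i=1.0000  μᵀw=0.1730
σ²=wᵀΣw=λ₁·μ_p+λ₂ = 0.129405·0.173 + -0.007532 = 0.014855 ≈ 0.0149


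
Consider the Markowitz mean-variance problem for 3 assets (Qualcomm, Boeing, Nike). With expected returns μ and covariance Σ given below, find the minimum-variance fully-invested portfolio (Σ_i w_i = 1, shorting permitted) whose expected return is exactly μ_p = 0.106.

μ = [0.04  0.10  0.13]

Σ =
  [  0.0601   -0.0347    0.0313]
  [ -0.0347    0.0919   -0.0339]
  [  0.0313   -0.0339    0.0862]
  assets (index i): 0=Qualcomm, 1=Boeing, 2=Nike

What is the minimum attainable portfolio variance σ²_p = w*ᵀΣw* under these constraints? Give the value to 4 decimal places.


0.0218

u=Σ⁻¹μ = [0.8468  2.1648  2.0520]
v=Σ⁻¹𝟙 = [24.4123  24.6904  12.4466]
a=μᵀu=0.517113  b=𝟙ᵀu=5.063592  c=𝟙ᵀv=61.549280  D=ac−b²=6.187970
λ₁=(c·0.106−b)/D = (61.549280·0.106−5.063592)/6.187970 = 0.236044
λ₂=(a−b·0.106)/D = (0.517113−5.063592·0.106)/6.187970 = -0.003172
w* = 0.236044·u + -0.003172·v:
  w_0 = 0.236044·0.8468 + -0.003172·24.4123 = 0.1224  (Qualcomm)
  w_1 = 0.236044·2.1648 + -0.003172·24.6904 = 0.4327  (Boeing)
  w_2 = 0.236044·2.0520 + -0.003172·12.4466 = 0.4449  (Nike)
Σw_i=1.0000  μᵀw=0.1060
σ²=wᵀΣw=λ₁·μ_p+λ₂ = 0.236044·0.106 + -0.003172 = 0.021849 ≈ 0.0218


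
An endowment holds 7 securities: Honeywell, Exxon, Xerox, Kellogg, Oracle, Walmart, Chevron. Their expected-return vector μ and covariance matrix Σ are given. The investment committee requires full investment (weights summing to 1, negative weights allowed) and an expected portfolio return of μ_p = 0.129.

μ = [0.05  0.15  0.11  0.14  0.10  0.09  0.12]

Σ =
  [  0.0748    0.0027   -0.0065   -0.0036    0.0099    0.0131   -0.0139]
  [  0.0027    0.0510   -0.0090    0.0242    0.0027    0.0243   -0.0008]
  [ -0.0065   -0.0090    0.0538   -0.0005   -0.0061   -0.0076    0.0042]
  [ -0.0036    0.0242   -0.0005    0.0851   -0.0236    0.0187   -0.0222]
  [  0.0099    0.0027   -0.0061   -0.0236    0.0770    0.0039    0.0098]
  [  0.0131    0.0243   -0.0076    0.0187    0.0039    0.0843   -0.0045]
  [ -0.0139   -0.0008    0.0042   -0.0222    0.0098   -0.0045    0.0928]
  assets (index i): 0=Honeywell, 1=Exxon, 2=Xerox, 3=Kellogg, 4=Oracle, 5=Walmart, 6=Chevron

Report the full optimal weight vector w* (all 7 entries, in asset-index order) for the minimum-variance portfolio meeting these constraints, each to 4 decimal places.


0.0029  0.3188  0.2377  0.1866  0.1495  -0.0425  0.1469

p=Σ⁻¹μ = [0.9738  2.3607  2.6468  1.9045  1.6747  0.0610  1.6212]
q=Σ⁻¹𝟙 = [15.6757  12.7248  23.9770  15.9904  15.2451  4.4459  14.5793]
a=μᵀp=1.328086  b=𝟙ᵀp=11.242798  c=𝟙ᵀq=102.638280  D=ac−b²=9.911930
λ₁=(c·0.129−b)/D = (102.638280·0.129−11.242798)/9.911930 = 0.201529
λ₂=(a−b·0.129)/D = (1.328086−11.242798·0.129)/9.911930 = -0.012332
w* = 0.201529·p + -0.012332·q:
  w_0 = 0.201529·0.9738 + -0.012332·15.6757 = 0.0029  (Honeywell)
  w_1 = 0.201529·2.3607 + -0.012332·12.7248 = 0.3188  (Exxon)
  w_2 = 0.201529·2.6468 + -0.012332·23.9770 = 0.2377  (Xerox)
  w_3 = 0.201529·1.9045 + -0.012332·15.9904 = 0.1866  (Kellogg)
  w_4 = 0.201529·1.6747 + -0.012332·15.2451 = 0.1495  (Oracle)
  w_5 = 0.201529·0.0610 + -0.012332·4.4459 = -0.0425  (Walmart)
  w_6 = 0.201529·1.6212 + -0.012332·14.5793 = 0.1469  (Chevron)
Σw_i=1.0000  μᵀw=0.1290
σ²=wᵀΣw=λ₁·μ_p+λ₂ = 0.201529·0.129 + -0.012332 = 0.013665 ≈ 0.0137


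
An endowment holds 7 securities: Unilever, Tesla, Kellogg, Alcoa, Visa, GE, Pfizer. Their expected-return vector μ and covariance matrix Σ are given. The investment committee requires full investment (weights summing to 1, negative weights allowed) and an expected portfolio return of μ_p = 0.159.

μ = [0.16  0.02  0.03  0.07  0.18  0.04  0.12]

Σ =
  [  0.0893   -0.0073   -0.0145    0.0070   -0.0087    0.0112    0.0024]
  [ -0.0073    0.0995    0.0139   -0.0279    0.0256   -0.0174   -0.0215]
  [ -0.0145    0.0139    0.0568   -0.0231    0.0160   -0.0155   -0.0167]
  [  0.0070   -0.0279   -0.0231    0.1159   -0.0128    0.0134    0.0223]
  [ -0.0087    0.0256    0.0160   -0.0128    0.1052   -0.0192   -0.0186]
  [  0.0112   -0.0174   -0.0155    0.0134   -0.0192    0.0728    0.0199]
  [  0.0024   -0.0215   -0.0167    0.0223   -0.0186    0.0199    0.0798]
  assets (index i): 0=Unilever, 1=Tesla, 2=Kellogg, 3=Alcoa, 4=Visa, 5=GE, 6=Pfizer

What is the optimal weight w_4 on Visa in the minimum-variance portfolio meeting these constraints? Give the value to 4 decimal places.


0.3804

x=Σ⁻¹μ = [2.0810  0.3105  1.3609  0.6151  2.1202  0.4898  2.0098]
y=Σ⁻¹𝟙 = [14.6129  14.5926  29.7775  13.1411  10.3018  17.0396  16.7348]
a=μᵀx=1.065441  b=𝟙ᵀx=8.987205  c=𝟙ᵀy=116.200287  D=ac−b²=43.034745
λ₁=(c·0.159−b)/D = (116.200287·0.159−8.987205)/43.034745 = 0.220488
λ₂=(a−b·0.159)/D = (1.065441−8.987205·0.159)/43.034745 = -0.008447
w* = 0.220488·x + -0.008447·y:
  w_0 = 0.220488·2.0810 + -0.008447·14.6129 = 0.3354  (Unilever)
  w_1 = 0.220488·0.3105 + -0.008447·14.5926 = -0.0548  (Tesla)
  w_2 = 0.220488·1.3609 + -0.008447·29.7775 = 0.0485  (Kellogg)
  w_3 = 0.220488·0.6151 + -0.008447·13.1411 = 0.0246  (Alcoa)
  w_4 = 0.220488·2.1202 + -0.008447·10.3018 = 0.3804  (Visa)
  w_5 = 0.220488·0.4898 + -0.008447·17.0396 = -0.0359  (GE)
  w_6 = 0.220488·2.0098 + -0.008447·16.7348 = 0.3018  (Pfizer)
Σw_i=1.0000  μᵀw=0.1590
σ²=wᵀΣw=λ₁·μ_p+λ₂ = 0.220488·0.159 + -0.008447 = 0.026610 ≈ 0.0266


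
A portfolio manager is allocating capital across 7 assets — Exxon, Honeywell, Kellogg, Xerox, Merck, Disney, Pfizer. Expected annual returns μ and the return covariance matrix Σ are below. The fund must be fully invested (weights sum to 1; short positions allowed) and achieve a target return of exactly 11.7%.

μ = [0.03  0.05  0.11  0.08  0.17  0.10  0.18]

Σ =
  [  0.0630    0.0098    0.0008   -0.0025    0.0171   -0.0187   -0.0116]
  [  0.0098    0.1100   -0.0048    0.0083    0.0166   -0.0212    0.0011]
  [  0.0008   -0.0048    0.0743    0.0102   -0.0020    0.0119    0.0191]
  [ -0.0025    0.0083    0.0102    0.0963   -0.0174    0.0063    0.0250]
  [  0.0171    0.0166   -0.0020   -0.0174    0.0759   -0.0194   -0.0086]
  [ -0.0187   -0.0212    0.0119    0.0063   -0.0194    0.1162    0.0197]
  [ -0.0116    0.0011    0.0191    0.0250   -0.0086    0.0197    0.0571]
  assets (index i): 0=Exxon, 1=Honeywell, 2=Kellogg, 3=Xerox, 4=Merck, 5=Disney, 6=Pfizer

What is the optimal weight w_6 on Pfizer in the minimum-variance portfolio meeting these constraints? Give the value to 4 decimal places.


g=Σ⁻¹μ = [0.5159  0.1146  0.5934  0.4399  2.7674  0.8345  2.9927]
h=Σ⁻¹𝟙 = [16.9124  7.3059  7.8868  7.8204  14.1957  11.6158  12.8765]
a=μᵀg=1.214279  b=𝟙ᵀg=8.258476  c=𝟙ᵀh=78.613562  D=ac−b²=27.256372
λ₁=(c·0.117−b)/D = (78.613562·0.117−8.258476)/27.256372 = 0.034462
λ₂=(a−b·0.117)/D = (1.214279−8.258476·0.117)/27.256372 = 0.009100
w* = 0.034462·g + 0.009100·h:
  w_0 = 0.034462·0.5159 + 0.009100·16.9124 = 0.1717  (Exxon)
  w_1 = 0.034462·0.1146 + 0.009100·7.3059 = 0.0704  (Honeywell)
  w_2 = 0.034462·0.5934 + 0.009100·7.8868 = 0.0922  (Kellogg)
  w_3 = 0.034462·0.4399 + 0.009100·7.8204 = 0.0863  (Xerox)
  w_4 = 0.034462·2.7674 + 0.009100·14.1957 = 0.2246  (Merck)
  w_5 = 0.034462·0.8345 + 0.009100·11.6158 = 0.1345  (Disney)
  w_6 = 0.034462·2.9927 + 0.009100·12.8765 = 0.2203  (Pfizer)
Σw_i=1.0000  μᵀw=0.1170
σ²=wᵀΣw=λ₁·μ_p+λ₂ = 0.034462·0.117 + 0.009100 = 0.013132 ≈ 0.0131

0.2203


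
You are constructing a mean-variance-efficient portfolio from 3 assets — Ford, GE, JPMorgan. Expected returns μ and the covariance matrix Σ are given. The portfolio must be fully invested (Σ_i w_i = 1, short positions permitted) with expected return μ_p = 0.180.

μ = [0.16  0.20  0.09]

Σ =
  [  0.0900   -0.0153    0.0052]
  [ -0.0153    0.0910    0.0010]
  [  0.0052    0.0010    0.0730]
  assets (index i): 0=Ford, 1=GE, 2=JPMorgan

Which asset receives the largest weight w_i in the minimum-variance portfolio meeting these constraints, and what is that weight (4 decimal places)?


GE (0.5506)

u=Σ⁻¹μ = [2.1506  2.5479  1.0448]
v=Σ⁻¹𝟙 = [12.5860  12.9664  12.6245]
a=μᵀu=0.947699  b=𝟙ᵀu=5.743237  c=𝟙ᵀv=38.176841  D=ac−b²=3.195382
λ₁=(c·0.180−b)/D = (38.176841·0.180−5.743237)/3.195382 = 0.353195
λ₂=(a−b·0.180)/D = (0.947699−5.743237·0.180)/3.195382 = -0.026940
w* = 0.353195·u + -0.026940·v:
  w_0 = 0.353195·2.1506 + -0.026940·12.5860 = 0.4205  (Ford)
  w_1 = 0.353195·2.5479 + -0.026940·12.9664 = 0.5506  (GE)
  w_2 = 0.353195·1.0448 + -0.026940·12.6245 = 0.0289  (JPMorgan)
Σw_i=1.0000  μᵀw=0.1800
σ²=wᵀΣw=λ₁·μ_p+λ₂ = 0.353195·0.180 + -0.026940 = 0.036635 ≈ 0.0366


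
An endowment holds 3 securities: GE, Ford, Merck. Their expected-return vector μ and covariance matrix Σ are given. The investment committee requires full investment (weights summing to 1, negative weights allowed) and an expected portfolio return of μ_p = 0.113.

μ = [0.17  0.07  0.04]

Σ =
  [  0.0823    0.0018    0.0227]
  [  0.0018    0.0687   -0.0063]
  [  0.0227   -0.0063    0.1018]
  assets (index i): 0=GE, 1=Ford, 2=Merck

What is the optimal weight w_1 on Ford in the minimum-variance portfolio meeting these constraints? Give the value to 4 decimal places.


0.3917

p=Σ⁻¹μ = [2.0455  0.9650  -0.0035]
q=Σ⁻¹𝟙 = [9.4333  15.1025  8.6543]
a=μᵀp=0.415141  b=𝟙ᵀp=3.007013  c=𝟙ᵀq=33.190146  D=ac−b²=4.736463
λ₁=(c·0.113−b)/D = (33.190146·0.113−3.007013)/4.736463 = 0.156968
λ₂=(a−b·0.113)/D = (0.415141−3.007013·0.113)/4.736463 = 0.015908
w* = 0.156968·p + 0.015908·q:
  w_0 = 0.156968·2.0455 + 0.015908·9.4333 = 0.4711  (GE)
  w_1 = 0.156968·0.9650 + 0.015908·15.1025 = 0.3917  (Ford)
  w_2 = 0.156968·-0.0035 + 0.015908·8.6543 = 0.1371  (Merck)
Σw_i=1.0000  μᵀw=0.1130
σ²=wᵀΣw=λ₁·μ_p+λ₂ = 0.156968·0.113 + 0.015908 = 0.033646 ≈ 0.0336


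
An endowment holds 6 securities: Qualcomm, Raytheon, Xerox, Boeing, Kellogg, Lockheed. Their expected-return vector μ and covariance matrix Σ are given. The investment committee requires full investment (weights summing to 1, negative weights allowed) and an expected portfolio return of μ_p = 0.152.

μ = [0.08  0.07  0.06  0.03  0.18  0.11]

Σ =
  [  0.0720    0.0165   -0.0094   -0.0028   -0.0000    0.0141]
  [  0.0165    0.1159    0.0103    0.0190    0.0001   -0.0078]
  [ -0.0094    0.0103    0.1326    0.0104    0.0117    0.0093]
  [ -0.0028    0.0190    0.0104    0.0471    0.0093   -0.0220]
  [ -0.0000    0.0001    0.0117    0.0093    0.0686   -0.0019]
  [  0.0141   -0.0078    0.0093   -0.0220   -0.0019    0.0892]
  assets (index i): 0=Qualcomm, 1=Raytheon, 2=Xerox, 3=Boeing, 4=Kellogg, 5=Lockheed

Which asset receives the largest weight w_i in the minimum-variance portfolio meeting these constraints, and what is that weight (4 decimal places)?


Kellogg (0.6256)

x=Σ⁻¹μ = [0.7759  0.4758  0.1042  0.5885  2.5628  1.3410]
y=Σ⁻¹𝟙 = [11.4941  3.6249  4.0775  24.6765  10.9634  15.6054]
a=μᵀx=0.728103  b=𝟙ᵀx=5.848219  c=𝟙ᵀy=70.441754  D=ac−b²=17.087187
λ₁=(c·0.152−b)/D = (70.441754·0.152−5.848219)/17.087187 = 0.284361
λ₂=(a−b·0.152)/D = (0.728103−5.848219·0.152)/17.087187 = -0.009412
w* = 0.284361·x + -0.009412·y:
  w_0 = 0.284361·0.7759 + -0.009412·11.4941 = 0.1125  (Qualcomm)
  w_1 = 0.284361·0.4758 + -0.009412·3.6249 = 0.1012  (Raytheon)
  w_2 = 0.284361·0.1042 + -0.009412·4.0775 = -0.0087  (Xerox)
  w_3 = 0.284361·0.5885 + -0.009412·24.6765 = -0.0649  (Boeing)
  w_4 = 0.284361·2.5628 + -0.009412·10.9634 = 0.6256  (Kellogg)
  w_5 = 0.284361·1.3410 + -0.009412·15.6054 = 0.2344  (Lockheed)
Σw_i=1.0000  μᵀw=0.1520
σ²=wᵀΣw=λ₁·μ_p+λ₂ = 0.284361·0.152 + -0.009412 = 0.033811 ≈ 0.0338


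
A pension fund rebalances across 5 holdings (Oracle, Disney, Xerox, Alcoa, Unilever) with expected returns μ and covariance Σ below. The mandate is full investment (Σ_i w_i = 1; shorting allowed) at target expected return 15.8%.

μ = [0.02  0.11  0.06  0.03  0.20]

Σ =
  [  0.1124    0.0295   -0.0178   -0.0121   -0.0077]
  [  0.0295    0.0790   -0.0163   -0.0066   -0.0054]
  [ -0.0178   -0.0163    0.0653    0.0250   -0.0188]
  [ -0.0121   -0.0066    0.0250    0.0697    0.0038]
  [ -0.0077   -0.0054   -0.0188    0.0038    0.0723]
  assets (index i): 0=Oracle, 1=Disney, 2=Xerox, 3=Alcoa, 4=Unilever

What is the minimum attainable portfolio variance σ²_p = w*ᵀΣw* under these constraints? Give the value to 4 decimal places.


g=Σ⁻¹μ = [0.2704  2.0732  2.7754  -0.5235  3.6991]
h=Σ⁻¹𝟙 = [11.1500  16.0307  26.1124  7.2012  22.6275]
a=μᵀg=1.124103  b=𝟙ᵀg=8.294652  c=𝟙ᵀh=83.121747  D=ac−b²=24.636160
λ₁=(c·0.158−b)/D = (83.121747·0.158−8.294652)/24.636160 = 0.196402
λ₂=(a−b·0.158)/D = (1.124103−8.294652·0.158)/24.636160 = -0.007568
w* = 0.196402·g + -0.007568·h:
  w_0 = 0.196402·0.2704 + -0.007568·11.1500 = -0.0313  (Oracle)
  w_1 = 0.196402·2.0732 + -0.007568·16.0307 = 0.2859  (Disney)
  w_2 = 0.196402·2.7754 + -0.007568·26.1124 = 0.3475  (Xerox)
  w_3 = 0.196402·-0.5235 + -0.007568·7.2012 = -0.1573  (Alcoa)
  w_4 = 0.196402·3.6991 + -0.007568·22.6275 = 0.5553  (Unilever)
Σw_i=1.0000  μᵀw=0.1580
σ²=wᵀΣw=λ₁·μ_p+λ₂ = 0.196402·0.158 + -0.007568 = 0.023463 ≈ 0.0235

0.0235


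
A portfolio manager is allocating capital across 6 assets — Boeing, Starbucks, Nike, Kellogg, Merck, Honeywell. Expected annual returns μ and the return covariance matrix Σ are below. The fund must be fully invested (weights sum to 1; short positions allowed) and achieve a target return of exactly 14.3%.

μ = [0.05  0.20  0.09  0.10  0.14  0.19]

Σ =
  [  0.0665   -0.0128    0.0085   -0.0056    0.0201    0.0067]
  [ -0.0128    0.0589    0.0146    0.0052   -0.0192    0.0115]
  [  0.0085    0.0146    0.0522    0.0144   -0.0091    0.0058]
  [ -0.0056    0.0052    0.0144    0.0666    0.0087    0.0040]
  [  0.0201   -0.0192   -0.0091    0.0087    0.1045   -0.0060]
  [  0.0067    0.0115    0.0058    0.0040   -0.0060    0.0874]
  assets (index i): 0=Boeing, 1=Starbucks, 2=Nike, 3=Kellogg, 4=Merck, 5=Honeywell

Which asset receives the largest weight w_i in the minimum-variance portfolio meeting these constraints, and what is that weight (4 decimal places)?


g=Σ⁻¹μ = [0.6942  3.6508  0.5191  0.8052  1.9529  1.7031]
h=Σ⁻¹𝟙 = [14.3774  18.7684  9.5943  10.8493  10.6132  7.4653]
a=μᵀg=1.489095  b=𝟙ᵀg=9.325231  c=𝟙ᵀh=71.667965  D=ac−b²=19.760487
λ₁=(c·0.143−b)/D = (71.667965·0.143−9.325231)/19.760487 = 0.046724
λ₂=(a−b·0.143)/D = (1.489095−9.325231·0.143)/19.760487 = 0.007874
w* = 0.046724·g + 0.007874·h:
  w_0 = 0.046724·0.6942 + 0.007874·14.3774 = 0.1456  (Boeing)
  w_1 = 0.046724·3.6508 + 0.007874·18.7684 = 0.3184  (Starbucks)
  w_2 = 0.046724·0.5191 + 0.007874·9.5943 = 0.0998  (Nike)
  w_3 = 0.046724·0.8052 + 0.007874·10.8493 = 0.1230  (Kellogg)
  w_4 = 0.046724·1.9529 + 0.007874·10.6132 = 0.1748  (Merck)
  w_5 = 0.046724·1.7031 + 0.007874·7.4653 = 0.1384  (Honeywell)
Σw_i=1.0000  μᵀw=0.1430
σ²=wᵀΣw=λ₁·μ_p+λ₂ = 0.046724·0.143 + 0.007874 = 0.014555 ≈ 0.0146

Starbucks (0.3184)


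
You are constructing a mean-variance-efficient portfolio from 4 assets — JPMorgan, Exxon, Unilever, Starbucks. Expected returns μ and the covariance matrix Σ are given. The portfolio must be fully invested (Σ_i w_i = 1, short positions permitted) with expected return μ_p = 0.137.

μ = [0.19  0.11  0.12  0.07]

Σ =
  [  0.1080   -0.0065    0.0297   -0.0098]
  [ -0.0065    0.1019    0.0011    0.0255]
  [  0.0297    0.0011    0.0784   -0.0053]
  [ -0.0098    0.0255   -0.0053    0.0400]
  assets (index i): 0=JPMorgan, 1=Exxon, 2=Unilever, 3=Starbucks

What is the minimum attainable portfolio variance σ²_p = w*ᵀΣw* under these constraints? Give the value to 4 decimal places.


p=Σ⁻¹μ = [1.6935  0.7158  1.0035  1.8415]
q=Σ⁻¹𝟙 = [8.8007  3.6757  11.1469  26.2899]
a=μᵀp=0.649833  b=𝟙ᵀp=5.254363  c=𝟙ᵀq=49.913065  D=ac−b²=4.826801
λ₁=(c·0.137−b)/D = (49.913065·0.137−5.254363)/4.826801 = 0.328111
λ₂=(a−b·0.137)/D = (0.649833−5.254363·0.137)/4.826801 = -0.014506
w* = 0.328111·p + -0.014506·q:
  w_0 = 0.328111·1.6935 + -0.014506·8.8007 = 0.4280  (JPMorgan)
  w_1 = 0.328111·0.7158 + -0.014506·3.6757 = 0.1816  (Exxon)
  w_2 = 0.328111·1.0035 + -0.014506·11.1469 = 0.1676  (Unilever)
  w_3 = 0.328111·1.8415 + -0.014506·26.2899 = 0.2229  (Starbucks)
Σw_i=1.0000  μᵀw=0.1370
σ²=wᵀΣw=λ₁·μ_p+λ₂ = 0.328111·0.137 + -0.014506 = 0.030446 ≈ 0.0304

0.0304


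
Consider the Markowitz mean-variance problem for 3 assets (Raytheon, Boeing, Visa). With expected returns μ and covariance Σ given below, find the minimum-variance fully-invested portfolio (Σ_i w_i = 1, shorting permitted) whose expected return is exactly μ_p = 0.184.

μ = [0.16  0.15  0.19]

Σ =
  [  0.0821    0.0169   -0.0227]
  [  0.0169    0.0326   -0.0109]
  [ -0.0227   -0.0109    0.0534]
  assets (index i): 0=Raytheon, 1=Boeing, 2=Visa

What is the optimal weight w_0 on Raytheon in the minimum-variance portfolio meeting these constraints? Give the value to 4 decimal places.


p=Σ⁻¹μ = [2.4376  5.2307  5.6619]
q=Σ⁻¹𝟙 = [13.9093  34.0247  31.5844]
a=μᵀp=2.250388  b=𝟙ᵀp=13.330223  c=𝟙ᵀq=79.518353  D=ac−b²=1.252263
λ₁=(c·0.184−b)/D = (79.518353·0.184−13.330223)/1.252263 = 1.039042
λ₂=(a−b·0.184)/D = (2.250388−13.330223·0.184)/1.252263 = -0.161606
w* = 1.039042·p + -0.161606·q:
  w_0 = 1.039042·2.4376 + -0.161606·13.9093 = 0.2850  (Raytheon)
  w_1 = 1.039042·5.2307 + -0.161606·34.0247 = -0.0637  (Boeing)
  w_2 = 1.039042·5.6619 + -0.161606·31.5844 = 0.7788  (Visa)
Σw_i=1.0000  μᵀw=0.1840
σ²=wᵀΣw=λ₁·μ_p+λ₂ = 1.039042·0.184 + -0.161606 = 0.029577 ≈ 0.0296

0.2850


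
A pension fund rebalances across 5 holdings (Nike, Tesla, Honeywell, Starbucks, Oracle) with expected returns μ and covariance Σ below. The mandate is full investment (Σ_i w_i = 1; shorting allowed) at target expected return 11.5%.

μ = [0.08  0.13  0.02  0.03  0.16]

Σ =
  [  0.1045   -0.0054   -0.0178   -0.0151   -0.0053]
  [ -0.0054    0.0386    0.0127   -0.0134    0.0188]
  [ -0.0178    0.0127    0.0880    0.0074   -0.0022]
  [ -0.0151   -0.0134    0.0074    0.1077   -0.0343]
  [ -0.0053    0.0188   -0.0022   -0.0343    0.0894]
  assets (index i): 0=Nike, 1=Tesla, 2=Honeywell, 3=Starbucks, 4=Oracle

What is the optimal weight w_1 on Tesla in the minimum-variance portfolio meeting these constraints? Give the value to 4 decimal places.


0.4547

p=Σ⁻¹μ = [1.2098  3.2055  -0.0653  1.4002  1.7229]
q=Σ⁻¹𝟙 = [15.8967  24.2949  9.8821  18.4214  14.3300]
a=μᵀp=0.829873  b=𝟙ᵀp=7.473155  c=𝟙ᵀq=82.825068  D=ac−b²=12.886238
λ₁=(c·0.115−b)/D = (82.825068·0.115−7.473155)/12.886238 = 0.159219
λ₂=(a−b·0.115)/D = (0.829873−7.473155·0.115)/12.886238 = -0.002292
w* = 0.159219·p + -0.002292·q:
  w_0 = 0.159219·1.2098 + -0.002292·15.8967 = 0.1562  (Nike)
  w_1 = 0.159219·3.2055 + -0.002292·24.2949 = 0.4547  (Tesla)
  w_2 = 0.159219·-0.0653 + -0.002292·9.8821 = -0.0331  (Honeywell)
  w_3 = 0.159219·1.4002 + -0.002292·18.4214 = 0.1807  (Starbucks)
  w_4 = 0.159219·1.7229 + -0.002292·14.3300 = 0.2415  (Oracle)
Σw_i=1.0000  μᵀw=0.1150
σ²=wᵀΣw=λ₁·μ_p+λ₂ = 0.159219·0.115 + -0.002292 = 0.016018 ≈ 0.0160


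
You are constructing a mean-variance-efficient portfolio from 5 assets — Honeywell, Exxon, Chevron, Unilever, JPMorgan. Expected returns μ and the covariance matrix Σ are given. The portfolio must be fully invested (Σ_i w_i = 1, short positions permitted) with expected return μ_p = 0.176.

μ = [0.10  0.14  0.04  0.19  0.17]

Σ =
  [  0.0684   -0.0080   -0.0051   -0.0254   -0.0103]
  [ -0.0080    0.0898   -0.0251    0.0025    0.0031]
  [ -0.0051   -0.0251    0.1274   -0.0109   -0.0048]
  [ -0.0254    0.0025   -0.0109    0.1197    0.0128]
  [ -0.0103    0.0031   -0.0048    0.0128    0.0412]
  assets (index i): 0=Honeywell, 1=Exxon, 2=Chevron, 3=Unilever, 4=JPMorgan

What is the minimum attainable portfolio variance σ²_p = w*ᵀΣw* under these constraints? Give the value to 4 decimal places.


0.0292

u=Σ⁻¹μ = [3.1129  1.9558  1.1448  1.8497  4.3160]
v=Σ⁻¹𝟙 = [26.1270  16.1306  14.1292  11.9033  27.5379]
a=μᵀu=1.716062  b=𝟙ᵀu=12.379222  c=𝟙ᵀv=95.827984  D=ac−b²=11.201602
λ₁=(c·0.176−b)/D = (95.827984·0.176−12.379222)/11.201602 = 0.400523
λ₂=(a−b·0.176)/D = (1.716062−12.379222·0.176)/11.201602 = -0.041305
w* = 0.400523·u + -0.041305·v:
  w_0 = 0.400523·3.1129 + -0.041305·26.1270 = 0.1676  (Honeywell)
  w_1 = 0.400523·1.9558 + -0.041305·16.1306 = 0.1171  (Exxon)
  w_2 = 0.400523·1.1448 + -0.041305·14.1292 = -0.1251  (Chevron)
  w_3 = 0.400523·1.8497 + -0.041305·11.9033 = 0.2492  (Unilever)
  w_4 = 0.400523·4.3160 + -0.041305·27.5379 = 0.5912  (JPMorgan)
Σw_i=1.0000  μᵀw=0.1760
σ²=wᵀΣw=λ₁·μ_p+λ₂ = 0.400523·0.176 + -0.041305 = 0.029187 ≈ 0.0292


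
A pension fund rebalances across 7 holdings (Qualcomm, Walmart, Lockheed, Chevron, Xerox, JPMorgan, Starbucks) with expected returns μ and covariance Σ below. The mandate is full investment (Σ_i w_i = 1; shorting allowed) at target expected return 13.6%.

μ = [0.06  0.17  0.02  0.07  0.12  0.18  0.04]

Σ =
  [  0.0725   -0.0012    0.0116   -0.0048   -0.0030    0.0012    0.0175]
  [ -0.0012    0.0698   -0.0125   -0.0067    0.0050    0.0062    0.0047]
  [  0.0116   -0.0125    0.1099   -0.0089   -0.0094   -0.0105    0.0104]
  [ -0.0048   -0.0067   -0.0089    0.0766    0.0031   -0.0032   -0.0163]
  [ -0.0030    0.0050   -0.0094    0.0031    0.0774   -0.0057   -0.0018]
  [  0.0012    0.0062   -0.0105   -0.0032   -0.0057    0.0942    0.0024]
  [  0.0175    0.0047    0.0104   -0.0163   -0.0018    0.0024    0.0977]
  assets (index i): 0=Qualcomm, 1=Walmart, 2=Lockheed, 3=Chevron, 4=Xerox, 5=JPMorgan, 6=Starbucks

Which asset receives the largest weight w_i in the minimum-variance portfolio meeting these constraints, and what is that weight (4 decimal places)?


p=Σ⁻¹μ = [0.8000  2.4088  0.7805  1.3399  1.6180  1.9656  0.2722]
q=Σ⁻¹𝟙 = [11.4346  15.8656  12.7064  18.5060  14.2434  12.1002  9.1241]
a=μᵀp=1.125756  b=𝟙ᵀp=9.184993  c=𝟙ᵀq=93.980396  D=ac−b²=21.434899
λ₁=(c·0.136−b)/D = (93.980396·0.136−9.184993)/21.434899 = 0.167780
λ₂=(a−b·0.136)/D = (1.125756−9.184993·0.136)/21.434899 = -0.005757
w* = 0.167780·p + -0.005757·q:
  w_0 = 0.167780·0.8000 + -0.005757·11.4346 = 0.0684  (Qualcomm)
  w_1 = 0.167780·2.4088 + -0.005757·15.8656 = 0.3128  (Walmart)
  w_2 = 0.167780·0.7805 + -0.005757·12.7064 = 0.0578  (Lockheed)
  w_3 = 0.167780·1.3399 + -0.005757·18.5060 = 0.1183  (Chevron)
  w_4 = 0.167780·1.6180 + -0.005757·14.2434 = 0.1895  (Xerox)
  w_5 = 0.167780·1.9656 + -0.005757·12.1002 = 0.2601  (JPMorgan)
  w_6 = 0.167780·0.2722 + -0.005757·9.1241 = -0.0069  (Starbucks)
Σw_i=1.0000  μᵀw=0.1360
σ²=wᵀΣw=λ₁·μ_p+λ₂ = 0.167780·0.136 + -0.005757 = 0.017061 ≈ 0.0171

Walmart (0.3128)


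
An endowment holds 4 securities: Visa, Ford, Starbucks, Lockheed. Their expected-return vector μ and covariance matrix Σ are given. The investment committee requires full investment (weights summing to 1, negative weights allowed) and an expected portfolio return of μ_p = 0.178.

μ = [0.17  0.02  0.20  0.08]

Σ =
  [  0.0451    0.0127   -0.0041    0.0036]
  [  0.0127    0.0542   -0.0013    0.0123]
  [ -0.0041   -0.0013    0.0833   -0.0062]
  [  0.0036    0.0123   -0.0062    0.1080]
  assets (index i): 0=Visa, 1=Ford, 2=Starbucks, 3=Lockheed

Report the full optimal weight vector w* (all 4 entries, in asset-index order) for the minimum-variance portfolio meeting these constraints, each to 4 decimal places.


x=Σ⁻¹μ = [4.1495  -0.7298  2.6562  0.8380]
y=Σ⁻¹𝟙 = [19.2789  12.4497  13.7425  7.9877]
a=μᵀx=1.289094  b=𝟙ᵀx=6.913919  c=𝟙ᵀy=53.458784  D=ac−b²=21.111106
λ₁=(c·0.178−b)/D = (53.458784·0.178−6.913919)/21.111106 = 0.123241
λ₂=(a−b·0.178)/D = (1.289094−6.913919·0.178)/21.111106 = 0.002767
w* = 0.123241·x + 0.002767·y:
  w_0 = 0.123241·4.1495 + 0.002767·19.2789 = 0.5647  (Visa)
  w_1 = 0.123241·-0.7298 + 0.002767·12.4497 = -0.0555  (Ford)
  w_2 = 0.123241·2.6562 + 0.002767·13.7425 = 0.3654  (Starbucks)
  w_3 = 0.123241·0.8380 + 0.002767·7.9877 = 0.1254  (Lockheed)
Σw_i=1.0000  μᵀw=0.1780
σ²=wᵀΣw=λ₁·μ_p+λ₂ = 0.123241·0.178 + 0.002767 = 0.024704 ≈ 0.0247

0.5647  -0.0555  0.3654  0.1254


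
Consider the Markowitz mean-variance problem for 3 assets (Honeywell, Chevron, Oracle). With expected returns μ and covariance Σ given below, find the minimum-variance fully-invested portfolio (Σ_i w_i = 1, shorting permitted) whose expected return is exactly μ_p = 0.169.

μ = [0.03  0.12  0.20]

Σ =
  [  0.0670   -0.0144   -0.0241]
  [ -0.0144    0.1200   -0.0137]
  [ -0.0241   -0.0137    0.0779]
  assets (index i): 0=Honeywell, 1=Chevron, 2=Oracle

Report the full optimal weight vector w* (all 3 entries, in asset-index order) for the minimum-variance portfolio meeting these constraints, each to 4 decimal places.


g=Σ⁻¹μ = [2.0581  1.6458  3.4936]
h=Σ⁻¹𝟙 = [26.4314  14.1891  23.5095]
a=μᵀg=0.957956  b=𝟙ᵀg=7.197522  c=𝟙ᵀh=64.129894  D=ac−b²=9.629301
λ₁=(c·0.169−b)/D = (64.129894·0.169−7.197522)/9.629301 = 0.378058
λ₂=(a−b·0.169)/D = (0.957956−7.197522·0.169)/9.629301 = -0.026837
w* = 0.378058·g + -0.026837·h:
  w_0 = 0.378058·2.0581 + -0.026837·26.4314 = 0.0687  (Honeywell)
  w_1 = 0.378058·1.6458 + -0.026837·14.1891 = 0.2414  (Chevron)
  w_2 = 0.378058·3.4936 + -0.026837·23.5095 = 0.6898  (Oracle)
Σw_i=1.0000  μᵀw=0.1690
σ²=wᵀΣw=λ₁·μ_p+λ₂ = 0.378058·0.169 + -0.026837 = 0.037054 ≈ 0.0371

0.0687  0.2414  0.6898


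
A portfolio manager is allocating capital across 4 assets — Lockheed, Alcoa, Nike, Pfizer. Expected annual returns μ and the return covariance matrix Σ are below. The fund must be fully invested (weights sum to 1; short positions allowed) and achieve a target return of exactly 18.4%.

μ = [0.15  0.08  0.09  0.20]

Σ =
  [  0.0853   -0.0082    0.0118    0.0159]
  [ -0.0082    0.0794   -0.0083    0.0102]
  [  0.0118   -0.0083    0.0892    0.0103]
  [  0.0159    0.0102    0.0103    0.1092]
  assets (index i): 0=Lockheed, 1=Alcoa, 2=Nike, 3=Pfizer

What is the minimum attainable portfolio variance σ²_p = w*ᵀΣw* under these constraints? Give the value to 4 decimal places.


x=Σ⁻¹μ = [1.4873  1.0530  0.7432  1.4465]
y=Σ⁻¹𝟙 = [10.6388  14.1104  10.5044  5.2996]
a=μᵀx=0.663519  b=𝟙ᵀx=4.729979  c=𝟙ᵀy=40.553273  D=ac−b²=4.535173
λ₁=(c·0.184−b)/D = (40.553273·0.184−4.729979)/4.535173 = 0.602364
λ₂=(a−b·0.184)/D = (0.663519−4.729979·0.184)/4.535173 = -0.045598
w* = 0.602364·x + -0.045598·y:
  w_0 = 0.602364·1.4873 + -0.045598·10.6388 = 0.4108  (Lockheed)
  w_1 = 0.602364·1.0530 + -0.045598·14.1104 = -0.0091  (Alcoa)
  w_2 = 0.602364·0.7432 + -0.045598·10.5044 = -0.0313  (Nike)
  w_3 = 0.602364·1.4465 + -0.045598·5.2996 = 0.6297  (Pfizer)
Σw_i=1.0000  μᵀw=0.1840
σ²=wᵀΣw=λ₁·μ_p+λ₂ = 0.602364·0.184 + -0.045598 = 0.065236 ≈ 0.0652

0.0652


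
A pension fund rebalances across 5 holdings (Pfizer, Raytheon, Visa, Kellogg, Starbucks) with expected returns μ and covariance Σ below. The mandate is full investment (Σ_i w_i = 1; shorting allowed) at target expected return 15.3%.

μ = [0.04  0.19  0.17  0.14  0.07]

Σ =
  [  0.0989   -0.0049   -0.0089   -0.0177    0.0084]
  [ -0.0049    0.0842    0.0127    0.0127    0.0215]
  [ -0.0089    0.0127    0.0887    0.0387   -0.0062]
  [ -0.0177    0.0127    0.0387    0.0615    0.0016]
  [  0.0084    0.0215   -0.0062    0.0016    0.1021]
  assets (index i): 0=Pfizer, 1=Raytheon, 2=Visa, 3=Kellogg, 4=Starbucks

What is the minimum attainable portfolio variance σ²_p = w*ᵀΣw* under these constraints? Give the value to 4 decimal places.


g=Σ⁻¹μ = [0.8273  1.8502  1.1395  1.4083  0.2751]
h=Σ⁻¹𝟙 = [13.0186  7.7368  5.5489  14.7302  7.2002]
a=μᵀg=0.794747  b=𝟙ᵀg=5.500302  c=𝟙ᵀh=48.234737  D=ac−b²=8.081109
λ₁=(c·0.153−b)/D = (48.234737·0.153−5.500302)/8.081109 = 0.232593
λ₂=(a−b·0.153)/D = (0.794747−5.500302·0.153)/8.081109 = -0.005791
w* = 0.232593·g + -0.005791·h:
  w_0 = 0.232593·0.8273 + -0.005791·13.0186 = 0.1170  (Pfizer)
  w_1 = 0.232593·1.8502 + -0.005791·7.7368 = 0.3855  (Raytheon)
  w_2 = 0.232593·1.1395 + -0.005791·5.5489 = 0.2329  (Visa)
  w_3 = 0.232593·1.4083 + -0.005791·14.7302 = 0.2423  (Kellogg)
  w_4 = 0.232593·0.2751 + -0.005791·7.2002 = 0.0223  (Starbucks)
Σw_i=1.0000  μᵀw=0.1530
σ²=wᵀΣw=λ₁·μ_p+λ₂ = 0.232593·0.153 + -0.005791 = 0.029796 ≈ 0.0298

0.0298
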